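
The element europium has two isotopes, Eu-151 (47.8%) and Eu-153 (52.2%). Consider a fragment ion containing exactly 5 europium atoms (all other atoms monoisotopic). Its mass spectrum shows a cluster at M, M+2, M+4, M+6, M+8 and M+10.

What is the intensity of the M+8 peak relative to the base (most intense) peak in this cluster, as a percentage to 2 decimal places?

54.60%

Term probabilities: M 0.0250, M+2 0.1363, M+4 0.2976, M+6 0.3250, M+8 0.1775, M+10 0.0388. Base peak = M+6.
P(M+6) = C(5,3) × 0.478^2 × 0.522^3 = 10 × 0.228484 × 0.14223665 = 0.324988 (base)
P(M+8) = C(5,4) × 0.478^1 × 0.522^4 = 5 × 0.4780 × 0.07424753 = 0.177452
Relative intensity = 0.177452 / 0.324988 × 100 = 54.60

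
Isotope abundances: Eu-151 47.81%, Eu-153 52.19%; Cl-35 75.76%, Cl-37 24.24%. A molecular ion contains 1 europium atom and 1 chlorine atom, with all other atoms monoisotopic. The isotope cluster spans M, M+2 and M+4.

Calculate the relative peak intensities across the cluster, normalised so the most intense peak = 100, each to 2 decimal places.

70.84 : 100.00 : 24.74

Europium pattern (n=1): 0.4781 : 0.5219
Chlorine pattern (n=1): 0.7576 : 0.2424
Convolve the two distributions (both contribute in 2-u steps):
  M: 0.4781×0.7576 = 0.362209
  M+2: 0.4781×0.2424 + 0.5219×0.7576 = 0.511283
  M+4: 0.5219×0.2424 = 0.126509
Scale to base peak (0.511283) = 100: 70.84 : 100.00 : 24.74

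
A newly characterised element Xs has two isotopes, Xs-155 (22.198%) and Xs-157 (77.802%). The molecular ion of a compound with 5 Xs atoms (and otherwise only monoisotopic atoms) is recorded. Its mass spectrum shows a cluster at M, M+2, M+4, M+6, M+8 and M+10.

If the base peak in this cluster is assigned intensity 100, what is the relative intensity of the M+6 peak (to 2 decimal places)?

57.06

Binomial terms of (0.22198 + 0.77802)^5: M 0.0005, M+2 0.0094, M+4 0.0662, M+6 0.2321, M+8 0.4067, M+10 0.2851 → M+8 is the base peak.
P(M+8) = C(5,4) × 0.22198^1 × 0.77802^4 = 5 × 0.22198 × 0.36640639 = 0.406674 (base)
P(M+6) = C(5,3) × 0.22198^2 × 0.77802^3 = 10 × 0.04927512 × 0.47094727 = 0.232060
Relative intensity = 0.232060 / 0.406674 × 100 = 57.06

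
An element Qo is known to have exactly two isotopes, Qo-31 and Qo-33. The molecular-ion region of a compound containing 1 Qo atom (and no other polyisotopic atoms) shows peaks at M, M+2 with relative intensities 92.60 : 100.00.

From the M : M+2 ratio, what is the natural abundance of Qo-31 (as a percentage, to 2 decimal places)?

Let p = fractional abundance of Qo-31. I(M+2)/I(M) = [C(1,1)·p^0·(1−p)] / p^1 = 1·(1−p)/p = 100.00/92.60 = 1.0799
(1−p)/p = 1.0799/1 = 1.0799  ⇒  p = 1/(1 + 1.0799) = 0.4808
Qo-31: 48.08%, Qo-33: 51.92%.

48.08%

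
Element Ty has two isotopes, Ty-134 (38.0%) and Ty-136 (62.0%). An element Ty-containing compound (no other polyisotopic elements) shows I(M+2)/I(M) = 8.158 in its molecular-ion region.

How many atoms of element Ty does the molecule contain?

5

The M+2/M ratio from n Ty atoms is n · q/p = n · 0.620/0.380.
n = 8.158 × 0.380/0.620 = 5.00 ≈ 5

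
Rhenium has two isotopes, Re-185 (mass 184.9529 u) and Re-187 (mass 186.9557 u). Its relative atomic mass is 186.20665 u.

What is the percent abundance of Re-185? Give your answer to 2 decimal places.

With x = fraction of Re-185 (so Re-187 is 1 − x):
184.9529·x + 186.9557·(1 − x) = 186.20665
(184.9529 − 186.9557)·x = 186.20665 − 186.9557
x = -0.74905 / -2.0028 = 0.37400 → 37.40% Re-185, 62.60% Re-187.

37.40%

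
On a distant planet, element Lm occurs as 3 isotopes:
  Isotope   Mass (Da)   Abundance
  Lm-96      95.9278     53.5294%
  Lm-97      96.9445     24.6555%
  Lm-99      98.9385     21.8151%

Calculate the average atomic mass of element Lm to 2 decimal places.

96.84 Da

Average mass = Σ (abundance × isotope mass) = 0.535294 × 95.9278 + 0.246555 × 96.9445 + 0.218151 × 98.9385
= 51.34958 + 23.90215 + 21.58353 = 96.83526 Da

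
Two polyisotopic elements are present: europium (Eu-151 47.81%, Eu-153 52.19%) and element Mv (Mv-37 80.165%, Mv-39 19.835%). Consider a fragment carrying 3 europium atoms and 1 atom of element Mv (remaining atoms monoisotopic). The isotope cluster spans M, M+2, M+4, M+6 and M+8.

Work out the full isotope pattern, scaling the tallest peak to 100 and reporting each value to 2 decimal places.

Europium pattern (n=3): 0.10928391 : 0.3578871 : 0.39067407 : 0.14215492
Element Mv pattern (n=1): 0.80165 : 0.19835
Convolve the two distributions (both contribute in 2-u steps):
  M: 0.10928391×0.80165 = 0.087607
  M+2: 0.10928391×0.19835 + 0.3578871×0.80165 = 0.308577
  M+4: 0.3578871×0.19835 + 0.39067407×0.80165 = 0.384171
  M+6: 0.39067407×0.19835 + 0.14215492×0.80165 = 0.191449
  M+8: 0.14215492×0.19835 = 0.028196
Scale to base peak (0.384171) = 100: 22.80 : 80.32 : 100.00 : 49.83 : 7.34

22.80 : 80.32 : 100.00 : 49.83 : 7.34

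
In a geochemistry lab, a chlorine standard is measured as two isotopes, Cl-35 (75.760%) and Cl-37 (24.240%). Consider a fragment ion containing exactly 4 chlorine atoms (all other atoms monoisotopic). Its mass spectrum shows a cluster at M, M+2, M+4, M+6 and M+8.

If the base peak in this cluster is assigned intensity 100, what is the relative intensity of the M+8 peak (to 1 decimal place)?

(0.75760 + 0.24240)^4 gives M 0.3294, M+2 0.4216, M+4 0.2023, M+6 0.0432, M+8 0.0035; the largest is M+2.
P(M+2) = C(4,1) × 0.75760^3 × 0.24240^1 = 4 × 0.4348304 × 0.2424 = 0.421612 (base)
P(M+8) = C(4,4) × 0.75760^0 × 0.24240^4 = 1 × 1.0000 × 0.00345247 = 0.003452
Relative intensity = 0.003452 / 0.421612 × 100 = 0.8

0.8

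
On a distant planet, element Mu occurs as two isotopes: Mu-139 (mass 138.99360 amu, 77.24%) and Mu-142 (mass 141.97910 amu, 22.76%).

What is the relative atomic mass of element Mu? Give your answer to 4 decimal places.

139.6731 amu

Weight each isotope mass by its fractional abundance: 0.7724 × 138.99360 + 0.2276 × 141.97910
= 107.358657 + 32.314443 = 139.673100 amu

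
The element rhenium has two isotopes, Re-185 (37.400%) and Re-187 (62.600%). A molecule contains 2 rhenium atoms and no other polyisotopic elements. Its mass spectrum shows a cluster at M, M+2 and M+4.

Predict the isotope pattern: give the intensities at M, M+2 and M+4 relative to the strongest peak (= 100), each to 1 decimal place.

The 2 Re atoms are independent, so intensities follow the terms of (0.37400 + 0.62600)^2.
P(M) = 0.37400^2 = 0.139876
P(M+2) = 2 × 0.37400^1 × 0.62600^1 = 0.468248
P(M+4) = 0.62600^2 = 0.391876
The M+2 peak is largest (0.468248); scaling to 100 gives 29.9 : 100.0 : 83.7.

29.9 : 100.0 : 83.7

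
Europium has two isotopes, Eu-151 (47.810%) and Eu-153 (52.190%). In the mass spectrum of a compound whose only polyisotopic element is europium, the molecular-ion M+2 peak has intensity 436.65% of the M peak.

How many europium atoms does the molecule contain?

4

With n Eu atoms, P(M+2)/P(M) = C(n,1)·p^(n−1)q / p^n = n·q/p = n · 0.52190/0.47810.
n = 4.3665 × 0.47810/0.52190 = 4.00 ≈ 4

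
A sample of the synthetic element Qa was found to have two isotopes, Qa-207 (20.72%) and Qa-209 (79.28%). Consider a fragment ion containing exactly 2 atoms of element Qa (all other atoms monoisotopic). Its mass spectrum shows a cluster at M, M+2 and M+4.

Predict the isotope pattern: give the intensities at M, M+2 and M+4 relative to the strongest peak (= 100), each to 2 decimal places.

Each Qa atom is independently Qa-207 (p = 0.2072) or Qa-209 (q = 0.7928); the cluster is the binomial expansion (p + q)^2.
P(M) = 0.2072^2 = 0.042932
P(M+2) = 2 × 0.2072^1 × 0.7928^1 = 0.328536
P(M+4) = 0.7928^2 = 0.628532
The M+4 peak is largest (0.628532); scaling to 100 gives 6.83 : 52.27 : 100.00.

6.83 : 52.27 : 100.00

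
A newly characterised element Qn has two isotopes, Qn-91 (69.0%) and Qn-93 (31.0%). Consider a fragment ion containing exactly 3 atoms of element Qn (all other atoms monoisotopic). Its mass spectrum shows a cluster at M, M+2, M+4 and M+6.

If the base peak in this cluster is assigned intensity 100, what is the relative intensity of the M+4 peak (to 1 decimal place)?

44.9

Term probabilities: M 0.3285, M+2 0.4428, M+4 0.1989, M+6 0.0298. Base peak = M+2.
P(M+2) = C(3,1) × 0.690^2 × 0.310^1 = 3 × 0.4761 × 0.3100 = 0.442773 (base)
P(M+4) = C(3,2) × 0.690^1 × 0.310^2 = 3 × 0.6900 × 0.0961 = 0.198927
Relative intensity = 0.198927 / 0.442773 × 100 = 44.9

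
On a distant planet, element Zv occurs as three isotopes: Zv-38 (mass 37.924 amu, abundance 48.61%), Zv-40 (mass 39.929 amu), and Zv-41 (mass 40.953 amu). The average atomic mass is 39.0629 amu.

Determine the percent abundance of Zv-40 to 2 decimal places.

40.79%

The remaining 51.39% is split between Zv-40 (fraction x) and Zv-41 (fraction 0.5139 − x).
Substituting: 39.929x + 40.953(0.5139 − x) = 20.6280436
(39.929 − 40.953)x = -0.4177031  ⇒  x = 0.40791, y = 0.10599
Zv-40: 40.79%, Zv-41: 10.60%.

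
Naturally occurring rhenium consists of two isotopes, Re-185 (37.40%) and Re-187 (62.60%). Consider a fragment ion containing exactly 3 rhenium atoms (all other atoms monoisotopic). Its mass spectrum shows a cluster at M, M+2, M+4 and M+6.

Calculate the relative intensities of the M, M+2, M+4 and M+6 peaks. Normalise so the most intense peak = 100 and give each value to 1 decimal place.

11.9 : 59.7 : 100.0 : 55.8

Each Re atom is independently Re-185 (p = 0.3740) or Re-187 (q = 0.6260); the cluster is the binomial expansion (p + q)^3.
P(M) = 0.3740^3 = 0.052314
P(M+2) = 3 × 0.3740^2 × 0.6260^1 = 0.262687
P(M+4) = 3 × 0.3740^1 × 0.6260^2 = 0.439685
P(M+6) = 0.6260^3 = 0.245314
The M+4 peak is largest (0.439685); scaling to 100 gives 11.9 : 59.7 : 100.0 : 55.8.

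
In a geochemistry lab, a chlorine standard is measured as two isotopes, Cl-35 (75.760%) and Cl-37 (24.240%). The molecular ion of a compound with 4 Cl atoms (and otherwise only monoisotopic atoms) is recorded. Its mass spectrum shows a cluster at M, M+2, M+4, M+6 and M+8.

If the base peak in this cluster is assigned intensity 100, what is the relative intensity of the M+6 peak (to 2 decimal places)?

Term probabilities: M 0.3294, M+2 0.4216, M+4 0.2023, M+6 0.0432, M+8 0.0035. Base peak = M+2.
P(M+2) = C(4,1) × 0.75760^3 × 0.24240^1 = 4 × 0.4348304 × 0.2424 = 0.421612 (base)
P(M+6) = C(4,3) × 0.75760^1 × 0.24240^3 = 4 × 0.7576 × 0.01424288 = 0.043162
Relative intensity = 0.043162 / 0.421612 × 100 = 10.24

10.24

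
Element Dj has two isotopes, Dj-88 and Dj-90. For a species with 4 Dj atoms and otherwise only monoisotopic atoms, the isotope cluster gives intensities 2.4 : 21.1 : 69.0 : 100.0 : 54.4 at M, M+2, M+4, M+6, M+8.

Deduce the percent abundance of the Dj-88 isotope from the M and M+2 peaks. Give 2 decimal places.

Write p for the Dj-88 fraction. I(M+2)/I(M) = [C(4,1)·p^3·(1−p)] / p^4 = 4·(1−p)/p = 21.1/2.4 = 8.7917
(1−p)/p = 8.7917/4 = 2.1979  ⇒  p = 1/(1 + 2.1979) = 0.3127
Dj-88: 31.27%, Dj-90: 68.73%.

31.27%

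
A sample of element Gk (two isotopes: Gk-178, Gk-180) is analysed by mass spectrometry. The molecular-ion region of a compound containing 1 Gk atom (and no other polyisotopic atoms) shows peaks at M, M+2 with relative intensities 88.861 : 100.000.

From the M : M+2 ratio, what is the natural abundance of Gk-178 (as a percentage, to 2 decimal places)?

Let p = fractional abundance of Gk-178. I(M+2)/I(M) = [C(1,1)·p^0·(1−p)] / p^1 = 1·(1−p)/p = 100.000/88.861 = 1.1254
(1−p)/p = 1.1254/1 = 1.1254  ⇒  p = 1/(1 + 1.1254) = 0.4705
Gk-178: 47.05%, Gk-180: 52.95%.

47.05%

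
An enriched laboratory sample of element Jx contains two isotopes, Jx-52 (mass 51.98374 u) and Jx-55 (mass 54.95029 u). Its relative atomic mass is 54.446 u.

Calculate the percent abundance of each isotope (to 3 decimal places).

Jx-52: 16.999%, Jx-55: 83.001%

Writing the weighted mean with unknown fraction x of Jx-52:
51.98374·x + 54.95029·(1 − x) = 54.446
(51.98374 − 54.95029)·x = 54.446 − 54.95029
x = -0.50429 / -2.96655 = 0.16999 → 16.999% Jx-52, 83.001% Jx-55.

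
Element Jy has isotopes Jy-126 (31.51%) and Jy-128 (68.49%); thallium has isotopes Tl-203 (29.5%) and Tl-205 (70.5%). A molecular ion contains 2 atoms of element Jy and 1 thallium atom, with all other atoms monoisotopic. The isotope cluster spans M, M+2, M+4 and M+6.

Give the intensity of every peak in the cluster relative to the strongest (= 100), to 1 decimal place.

Element Jy pattern (n=2): 0.09928801 : 0.43162398 : 0.46908801
Thallium pattern (n=1): 0.2950 : 0.7050
Convolve the two distributions (both contribute in 2-u steps):
  M: 0.09928801×0.2950 = 0.029290
  M+2: 0.09928801×0.7050 + 0.43162398×0.2950 = 0.197327
  M+4: 0.43162398×0.7050 + 0.46908801×0.2950 = 0.442676
  M+6: 0.46908801×0.7050 = 0.330707
Scale to base peak (0.442676) = 100: 6.6 : 44.6 : 100.0 : 74.7

6.6 : 44.6 : 100.0 : 74.7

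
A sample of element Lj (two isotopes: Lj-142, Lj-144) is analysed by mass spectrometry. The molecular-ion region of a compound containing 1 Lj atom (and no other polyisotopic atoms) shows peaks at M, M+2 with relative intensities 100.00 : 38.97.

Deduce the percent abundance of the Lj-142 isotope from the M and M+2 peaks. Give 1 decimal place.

72.0%

Write p for the Lj-142 fraction. I(M+2)/I(M) = [C(1,1)·p^0·(1−p)] / p^1 = 1·(1−p)/p = 38.97/100.00 = 0.3897
(1−p)/p = 0.3897/1 = 0.3897  ⇒  p = 1/(1 + 0.3897) = 0.7196
Lj-142: 72.0%, Lj-144: 28.0%.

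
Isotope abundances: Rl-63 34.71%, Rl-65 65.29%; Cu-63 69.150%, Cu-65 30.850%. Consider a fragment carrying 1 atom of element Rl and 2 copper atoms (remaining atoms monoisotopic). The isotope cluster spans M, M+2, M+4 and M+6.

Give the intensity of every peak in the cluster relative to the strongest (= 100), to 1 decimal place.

36.1 : 100.0 : 67.7 : 13.5

Element Rl pattern (n=1): 0.3471 : 0.6529
Copper pattern (n=2): 0.47817225 : 0.4266555 : 0.09517225
Convolve the two distributions (both contribute in 2-u steps):
  M: 0.3471×0.47817225 = 0.165974
  M+2: 0.3471×0.4266555 + 0.6529×0.47817225 = 0.460291
  M+4: 0.3471×0.09517225 + 0.6529×0.4266555 = 0.311598
  M+6: 0.6529×0.09517225 = 0.062138
Scale to base peak (0.460291) = 100: 36.1 : 100.0 : 67.7 : 13.5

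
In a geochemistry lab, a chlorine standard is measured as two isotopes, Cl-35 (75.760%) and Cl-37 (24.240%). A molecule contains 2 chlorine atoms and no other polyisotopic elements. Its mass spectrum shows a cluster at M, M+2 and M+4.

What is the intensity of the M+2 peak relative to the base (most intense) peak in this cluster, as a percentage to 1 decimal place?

64.0%

Term probabilities: M 0.5740, M+2 0.3673, M+4 0.0588. Base peak = M.
P(M) = C(2,0) × 0.75760^2 × 0.24240^0 = 1 × 0.57395776 × 1.0000 = 0.573958 (base)
P(M+2) = C(2,1) × 0.75760^1 × 0.24240^1 = 2 × 0.7576 × 0.2424 = 0.367284
Relative intensity = 0.367284 / 0.573958 × 100 = 64.0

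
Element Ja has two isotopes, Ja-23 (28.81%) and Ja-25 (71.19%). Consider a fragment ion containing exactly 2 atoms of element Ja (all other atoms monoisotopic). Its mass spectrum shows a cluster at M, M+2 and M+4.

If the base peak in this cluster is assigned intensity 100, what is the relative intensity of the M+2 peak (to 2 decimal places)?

80.94

Binomial terms of (0.2881 + 0.7119)^2: M 0.0830, M+2 0.4102, M+4 0.5068 → M+4 is the base peak.
P(M+4) = C(2,2) × 0.2881^0 × 0.7119^2 = 1 × 1.0000 × 0.50680161 = 0.506802 (base)
P(M+2) = C(2,1) × 0.2881^1 × 0.7119^1 = 2 × 0.2881 × 0.7119 = 0.410197
Relative intensity = 0.410197 / 0.506802 × 100 = 80.94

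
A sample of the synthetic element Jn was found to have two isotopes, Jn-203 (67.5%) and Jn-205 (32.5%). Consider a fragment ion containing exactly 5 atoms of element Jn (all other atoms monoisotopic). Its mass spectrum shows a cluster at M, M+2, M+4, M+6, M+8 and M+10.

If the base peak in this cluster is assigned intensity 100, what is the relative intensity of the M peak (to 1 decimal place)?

41.5

(0.675 + 0.325)^5 gives M 0.1401, M+2 0.3373, M+4 0.3248, M+6 0.1564, M+8 0.0377, M+10 0.0036; the largest is M+2.
P(M+2) = C(5,1) × 0.675^4 × 0.325^1 = 5 × 0.20759414 × 0.3250 = 0.337340 (base)
P(M) = C(5,0) × 0.675^5 × 0.325^0 = 1 × 0.14012604 × 1.0000 = 0.140126
Relative intensity = 0.140126 / 0.337340 × 100 = 41.5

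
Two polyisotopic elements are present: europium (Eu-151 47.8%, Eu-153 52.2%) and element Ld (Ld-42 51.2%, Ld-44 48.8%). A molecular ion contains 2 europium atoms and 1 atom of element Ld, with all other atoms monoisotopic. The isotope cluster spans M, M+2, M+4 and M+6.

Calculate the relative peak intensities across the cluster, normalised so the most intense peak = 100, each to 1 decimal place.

Europium pattern (n=2): 0.228484 : 0.499032 : 0.272484
Element Ld pattern (n=1): 0.5120 : 0.4880
Convolve the two distributions (both contribute in 2-u steps):
  M: 0.228484×0.5120 = 0.116984
  M+2: 0.228484×0.4880 + 0.499032×0.5120 = 0.367005
  M+4: 0.499032×0.4880 + 0.272484×0.5120 = 0.383039
  M+6: 0.272484×0.4880 = 0.132972
Scale to base peak (0.383039) = 100: 30.5 : 95.8 : 100.0 : 34.7

30.5 : 95.8 : 100.0 : 34.7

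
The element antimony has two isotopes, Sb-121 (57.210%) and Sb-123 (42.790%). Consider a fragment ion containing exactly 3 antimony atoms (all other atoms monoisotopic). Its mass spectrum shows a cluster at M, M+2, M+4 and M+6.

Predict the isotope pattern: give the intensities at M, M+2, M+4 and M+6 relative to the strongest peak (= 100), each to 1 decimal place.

Each Sb atom is independently Sb-121 (p = 0.57210) or Sb-123 (q = 0.42790); the cluster is the binomial expansion (p + q)^3.
P(M) = 0.57210^3 = 0.187247
P(M+2) = 3 × 0.57210^2 × 0.42790^1 = 0.420153
P(M+4) = 3 × 0.57210^1 × 0.42790^2 = 0.314252
P(M+6) = 0.42790^3 = 0.078348
The M+2 peak is largest (0.420153); scaling to 100 gives 44.6 : 100.0 : 74.8 : 18.6.

44.6 : 100.0 : 74.8 : 18.6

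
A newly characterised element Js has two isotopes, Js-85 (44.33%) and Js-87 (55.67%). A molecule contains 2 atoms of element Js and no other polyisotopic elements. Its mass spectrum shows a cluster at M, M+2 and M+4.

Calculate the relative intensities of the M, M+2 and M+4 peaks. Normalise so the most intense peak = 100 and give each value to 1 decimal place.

39.8 : 100.0 : 62.8

Expanding (0.4433 + 0.5567)^2:
P(M) = 0.4433^2 = 0.196515
P(M+2) = 2 × 0.4433^1 × 0.5567^1 = 0.493570
P(M+4) = 0.5567^2 = 0.309915
The M+2 peak is largest (0.493570); scaling to 100 gives 39.8 : 100.0 : 62.8.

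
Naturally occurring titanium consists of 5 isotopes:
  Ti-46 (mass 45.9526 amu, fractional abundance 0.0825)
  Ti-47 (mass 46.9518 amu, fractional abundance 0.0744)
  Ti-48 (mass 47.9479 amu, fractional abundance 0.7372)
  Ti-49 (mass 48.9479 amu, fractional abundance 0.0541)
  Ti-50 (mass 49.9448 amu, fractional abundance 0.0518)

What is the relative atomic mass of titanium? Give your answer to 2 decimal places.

Weight each isotope mass by its fractional abundance: 0.0825 × 45.9526 + 0.0744 × 46.9518 + 0.7372 × 47.9479 + 0.0541 × 48.9479 + 0.0518 × 49.9448
= 3.79109 + 3.49321 + 35.34719 + 2.64808 + 2.58714 = 47.86671 amu

47.87 amu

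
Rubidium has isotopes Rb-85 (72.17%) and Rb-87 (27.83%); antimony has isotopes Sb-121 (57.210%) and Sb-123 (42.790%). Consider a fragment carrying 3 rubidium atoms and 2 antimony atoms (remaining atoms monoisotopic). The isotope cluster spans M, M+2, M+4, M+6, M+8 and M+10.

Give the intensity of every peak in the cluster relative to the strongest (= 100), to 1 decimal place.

36.5 : 97.0 : 100.0 : 50.1 : 12.3 : 1.2

Rubidium pattern (n=3): 0.37589809 : 0.43485841 : 0.16768892 : 0.02155458
Antimony pattern (n=2): 0.32729841 : 0.48960318 : 0.18309841
Convolve the two distributions (both contribute in 2-u steps):
  M: 0.37589809×0.32729841 = 0.123031
  M+2: 0.37589809×0.48960318 + 0.43485841×0.32729841 = 0.326369
  M+4: 0.37589809×0.18309841 + 0.43485841×0.48960318 + 0.16768892×0.32729841 = 0.336619
  M+6: 0.43485841×0.18309841 + 0.16768892×0.48960318 + 0.02155458×0.32729841 = 0.168778
  M+8: 0.16768892×0.18309841 + 0.02155458×0.48960318 = 0.041257
  M+10: 0.02155458×0.18309841 = 0.003947
Scale to base peak (0.336619) = 100: 36.5 : 97.0 : 100.0 : 50.1 : 12.3 : 1.2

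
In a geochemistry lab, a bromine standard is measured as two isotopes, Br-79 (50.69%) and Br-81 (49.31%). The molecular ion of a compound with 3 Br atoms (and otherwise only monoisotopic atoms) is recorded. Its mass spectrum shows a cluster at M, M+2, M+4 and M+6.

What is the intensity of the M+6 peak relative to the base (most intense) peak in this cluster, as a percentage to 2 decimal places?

(0.5069 + 0.4931)^3 gives M 0.1302, M+2 0.3801, M+4 0.3698, M+6 0.1199; the largest is M+2.
P(M+2) = C(3,1) × 0.5069^2 × 0.4931^1 = 3 × 0.25694761 × 0.4931 = 0.380103 (base)
P(M+6) = C(3,3) × 0.5069^0 × 0.4931^3 = 1 × 1.0000 × 0.11989609 = 0.119896
Relative intensity = 0.119896 / 0.380103 × 100 = 31.54

31.54%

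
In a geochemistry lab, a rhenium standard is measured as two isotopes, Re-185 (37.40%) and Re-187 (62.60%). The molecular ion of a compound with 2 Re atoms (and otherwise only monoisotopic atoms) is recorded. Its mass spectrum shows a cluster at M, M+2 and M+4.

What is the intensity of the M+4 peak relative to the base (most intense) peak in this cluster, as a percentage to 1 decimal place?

(0.3740 + 0.6260)^2 gives M 0.1399, M+2 0.4682, M+4 0.3919; the largest is M+2.
P(M+2) = C(2,1) × 0.3740^1 × 0.6260^1 = 2 × 0.3740 × 0.6260 = 0.468248 (base)
P(M+4) = C(2,2) × 0.3740^0 × 0.6260^2 = 1 × 1.0000 × 0.391876 = 0.391876
Relative intensity = 0.391876 / 0.468248 × 100 = 83.7

83.7%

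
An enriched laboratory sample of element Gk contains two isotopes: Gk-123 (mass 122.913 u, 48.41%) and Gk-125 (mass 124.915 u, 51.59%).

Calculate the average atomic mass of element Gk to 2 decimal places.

Average mass = Σ (abundance × isotope mass) = 0.4841 × 122.913 + 0.5159 × 124.915
= 59.5022 + 64.4436 = 123.9458 u

123.95 u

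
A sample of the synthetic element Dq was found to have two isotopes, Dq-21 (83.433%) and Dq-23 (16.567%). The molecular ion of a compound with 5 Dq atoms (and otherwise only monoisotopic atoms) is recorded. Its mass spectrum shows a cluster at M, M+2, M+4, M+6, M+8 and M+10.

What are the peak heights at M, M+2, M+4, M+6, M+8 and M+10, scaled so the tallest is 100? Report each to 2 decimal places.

100.00 : 99.28 : 39.43 : 7.83 : 0.78 : 0.03

Expanding (0.83433 + 0.16567)^5:
P(M) = 0.83433^5 = 0.404287
P(M+2) = 5 × 0.83433^4 × 0.16567^1 = 0.401389
P(M+4) = 10 × 0.83433^3 × 0.16567^2 = 0.159405
P(M+6) = 10 × 0.83433^2 × 0.16567^3 = 0.031652
P(M+8) = 5 × 0.83433^1 × 0.16567^4 = 0.003143
P(M+10) = 0.16567^5 = 0.000125
The M peak is largest (0.404287); scaling to 100 gives 100.00 : 99.28 : 39.43 : 7.83 : 0.78 : 0.03.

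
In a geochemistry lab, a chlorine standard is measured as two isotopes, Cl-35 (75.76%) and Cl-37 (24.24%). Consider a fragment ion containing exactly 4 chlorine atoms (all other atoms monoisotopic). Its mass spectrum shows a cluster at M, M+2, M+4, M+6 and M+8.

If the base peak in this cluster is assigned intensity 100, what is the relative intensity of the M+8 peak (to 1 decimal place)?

0.8

Binomial terms of (0.7576 + 0.2424)^4: M 0.3294, M+2 0.4216, M+4 0.2023, M+6 0.0432, M+8 0.0035 → M+2 is the base peak.
P(M+2) = C(4,1) × 0.7576^3 × 0.2424^1 = 4 × 0.4348304 × 0.2424 = 0.421612 (base)
P(M+8) = C(4,4) × 0.7576^0 × 0.2424^4 = 1 × 1.0000 × 0.00345247 = 0.003452
Relative intensity = 0.003452 / 0.421612 × 100 = 0.8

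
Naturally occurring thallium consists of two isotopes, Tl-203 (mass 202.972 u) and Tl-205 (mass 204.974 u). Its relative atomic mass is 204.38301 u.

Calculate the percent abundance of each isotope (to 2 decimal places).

Writing the weighted mean with unknown fraction x of Tl-203:
202.972·x + 204.974·(1 − x) = 204.38301
(202.972 − 204.974)·x = 204.38301 − 204.974
x = -0.59099 / -2.002 = 0.29520 → 29.52% Tl-203, 70.48% Tl-205.

Tl-203: 29.52%, Tl-205: 70.48%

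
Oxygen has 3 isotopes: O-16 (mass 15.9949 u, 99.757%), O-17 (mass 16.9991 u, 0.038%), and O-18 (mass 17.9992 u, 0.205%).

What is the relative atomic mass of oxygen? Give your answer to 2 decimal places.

The abundance-weighted mean is 0.99757 × 15.9949 + 0.00038 × 16.9991 + 0.00205 × 17.9992
= 15.95603 + 0.00646 + 0.03690 = 15.99939 u

16.00 u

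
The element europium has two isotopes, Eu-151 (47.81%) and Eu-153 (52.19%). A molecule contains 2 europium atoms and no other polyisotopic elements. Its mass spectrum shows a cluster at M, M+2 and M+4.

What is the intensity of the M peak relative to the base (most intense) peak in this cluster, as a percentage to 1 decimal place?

Term probabilities: M 0.2286, M+2 0.4990, M+4 0.2724. Base peak = M+2.
P(M+2) = C(2,1) × 0.4781^1 × 0.5219^1 = 2 × 0.4781 × 0.5219 = 0.499041 (base)
P(M) = C(2,0) × 0.4781^2 × 0.5219^0 = 1 × 0.22857961 × 1.0000 = 0.228580
Relative intensity = 0.228580 / 0.499041 × 100 = 45.8

45.8%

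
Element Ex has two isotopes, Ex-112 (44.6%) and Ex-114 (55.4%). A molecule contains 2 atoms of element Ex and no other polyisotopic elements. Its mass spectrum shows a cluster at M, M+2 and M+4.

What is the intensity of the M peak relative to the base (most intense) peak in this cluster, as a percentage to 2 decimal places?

Term probabilities: M 0.1989, M+2 0.4942, M+4 0.3069. Base peak = M+2.
P(M+2) = C(2,1) × 0.446^1 × 0.554^1 = 2 × 0.4460 × 0.5540 = 0.494168 (base)
P(M) = C(2,0) × 0.446^2 × 0.554^0 = 1 × 0.198916 × 1.0000 = 0.198916
Relative intensity = 0.198916 / 0.494168 × 100 = 40.25

40.25%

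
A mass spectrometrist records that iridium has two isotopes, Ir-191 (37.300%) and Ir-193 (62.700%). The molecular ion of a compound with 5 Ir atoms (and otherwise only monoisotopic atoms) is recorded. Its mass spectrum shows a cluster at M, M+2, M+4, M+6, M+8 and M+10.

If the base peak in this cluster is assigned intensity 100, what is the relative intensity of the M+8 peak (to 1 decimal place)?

Binomial terms of (0.37300 + 0.62700)^5: M 0.0072, M+2 0.0607, M+4 0.2040, M+6 0.3429, M+8 0.2882, M+10 0.0969 → M+6 is the base peak.
P(M+6) = C(5,3) × 0.37300^2 × 0.62700^3 = 10 × 0.139129 × 0.24649188 = 0.342942 (base)
P(M+8) = C(5,4) × 0.37300^1 × 0.62700^4 = 5 × 0.3730 × 0.15455041 = 0.288237
Relative intensity = 0.288237 / 0.342942 × 100 = 84.0

84.0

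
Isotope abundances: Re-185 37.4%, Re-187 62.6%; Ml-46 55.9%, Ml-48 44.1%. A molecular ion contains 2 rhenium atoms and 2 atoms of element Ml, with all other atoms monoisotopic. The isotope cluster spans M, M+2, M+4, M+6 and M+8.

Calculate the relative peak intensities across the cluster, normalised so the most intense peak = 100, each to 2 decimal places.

Rhenium pattern (n=2): 0.139876 : 0.468248 : 0.391876
Element Ml pattern (n=2): 0.312481 : 0.493038 : 0.194481
Convolve the two distributions (both contribute in 2-u steps):
  M: 0.139876×0.312481 = 0.043709
  M+2: 0.139876×0.493038 + 0.468248×0.312481 = 0.215283
  M+4: 0.139876×0.194481 + 0.468248×0.493038 + 0.391876×0.312481 = 0.380521
  M+6: 0.468248×0.194481 + 0.391876×0.493038 = 0.284275
  M+8: 0.391876×0.194481 = 0.076212
Scale to base peak (0.380521) = 100: 11.49 : 56.58 : 100.00 : 74.71 : 20.03

11.49 : 56.58 : 100.00 : 74.71 : 20.03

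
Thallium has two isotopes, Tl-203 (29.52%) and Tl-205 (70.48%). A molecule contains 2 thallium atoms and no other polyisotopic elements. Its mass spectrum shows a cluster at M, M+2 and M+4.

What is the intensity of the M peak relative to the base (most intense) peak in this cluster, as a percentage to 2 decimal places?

(0.2952 + 0.7048)^2 gives M 0.0871, M+2 0.4161, M+4 0.4967; the largest is M+4.
P(M+4) = C(2,2) × 0.2952^0 × 0.7048^2 = 1 × 1.0000 × 0.49674304 = 0.496743 (base)
P(M) = C(2,0) × 0.2952^2 × 0.7048^0 = 1 × 0.08714304 × 1.0000 = 0.087143
Relative intensity = 0.087143 / 0.496743 × 100 = 17.54

17.54%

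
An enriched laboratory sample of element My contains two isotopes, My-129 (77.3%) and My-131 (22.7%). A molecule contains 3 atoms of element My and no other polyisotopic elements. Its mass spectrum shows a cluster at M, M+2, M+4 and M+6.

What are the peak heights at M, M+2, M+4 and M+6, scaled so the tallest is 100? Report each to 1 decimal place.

100.0 : 88.1 : 25.9 : 2.5

The 3 My atoms are independent, so intensities follow the terms of (0.773 + 0.227)^3.
P(M) = 0.773^3 = 0.461890
P(M+2) = 3 × 0.773^2 × 0.227^1 = 0.406917
P(M+4) = 3 × 0.773^1 × 0.227^2 = 0.119496
P(M+6) = 0.227^3 = 0.011697
The M peak is largest (0.461890); scaling to 100 gives 100.0 : 88.1 : 25.9 : 2.5.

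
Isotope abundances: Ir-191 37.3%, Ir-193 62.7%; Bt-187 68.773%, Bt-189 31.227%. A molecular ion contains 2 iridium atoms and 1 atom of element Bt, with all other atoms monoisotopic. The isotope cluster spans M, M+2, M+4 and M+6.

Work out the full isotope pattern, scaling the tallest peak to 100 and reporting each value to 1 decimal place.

23.0 : 87.7 : 100.0 : 29.5

Iridium pattern (n=2): 0.139129 : 0.467742 : 0.393129
Element Bt pattern (n=1): 0.68773 : 0.31227
Convolve the two distributions (both contribute in 2-u steps):
  M: 0.139129×0.68773 = 0.095683
  M+2: 0.139129×0.31227 + 0.467742×0.68773 = 0.365126
  M+4: 0.467742×0.31227 + 0.393129×0.68773 = 0.416428
  M+6: 0.393129×0.31227 = 0.122762
Scale to base peak (0.416428) = 100: 23.0 : 87.7 : 100.0 : 29.5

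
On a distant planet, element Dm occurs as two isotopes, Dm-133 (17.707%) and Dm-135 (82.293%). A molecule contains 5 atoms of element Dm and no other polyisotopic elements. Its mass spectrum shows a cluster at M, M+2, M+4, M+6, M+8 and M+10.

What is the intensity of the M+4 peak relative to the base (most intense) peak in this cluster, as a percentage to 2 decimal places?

(0.17707 + 0.82293)^5 gives M 0.0002, M+2 0.0040, M+4 0.0376, M+6 0.1747, M+8 0.4060, M+10 0.3774; the largest is M+8.
P(M+8) = C(5,4) × 0.17707^1 × 0.82293^4 = 5 × 0.17707 × 0.45861851 = 0.406038 (base)
P(M+4) = C(5,2) × 0.17707^3 × 0.82293^2 = 10 × 0.00555181 × 0.67721378 = 0.037598
Relative intensity = 0.037598 / 0.406038 × 100 = 9.26

9.26%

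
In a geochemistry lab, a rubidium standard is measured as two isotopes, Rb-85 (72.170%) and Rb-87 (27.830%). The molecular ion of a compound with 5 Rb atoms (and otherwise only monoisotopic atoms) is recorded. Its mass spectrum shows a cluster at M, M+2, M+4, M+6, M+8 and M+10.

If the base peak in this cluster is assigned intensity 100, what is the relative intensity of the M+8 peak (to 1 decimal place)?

(0.72170 + 0.27830)^5 gives M 0.1958, M+2 0.3775, M+4 0.2911, M+6 0.1123, M+8 0.0216, M+10 0.0017; the largest is M+2.
P(M+2) = C(5,1) × 0.72170^4 × 0.27830^1 = 5 × 0.27128565 × 0.2783 = 0.377494 (base)
P(M+8) = C(5,4) × 0.72170^1 × 0.27830^4 = 5 × 0.7217 × 0.00599864 = 0.021646
Relative intensity = 0.021646 / 0.377494 × 100 = 5.7

5.7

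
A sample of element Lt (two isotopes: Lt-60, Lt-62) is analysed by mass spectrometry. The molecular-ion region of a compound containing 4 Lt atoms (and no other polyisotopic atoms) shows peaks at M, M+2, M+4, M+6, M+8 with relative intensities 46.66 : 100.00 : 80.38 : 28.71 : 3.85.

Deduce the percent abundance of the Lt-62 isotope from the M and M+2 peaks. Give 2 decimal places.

34.89%

Write p for the Lt-60 fraction. I(M+2)/I(M) = [C(4,1)·p^3·(1−p)] / p^4 = 4·(1−p)/p = 100.00/46.66 = 2.1432
(1−p)/p = 2.1432/4 = 0.5358  ⇒  p = 1/(1 + 0.5358) = 0.6511
Lt-60: 65.11%, Lt-62: 34.89%.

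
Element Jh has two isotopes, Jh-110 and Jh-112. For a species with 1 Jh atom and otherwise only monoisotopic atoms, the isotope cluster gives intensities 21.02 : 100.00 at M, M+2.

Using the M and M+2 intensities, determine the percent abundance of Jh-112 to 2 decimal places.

82.63%

Write p for the Jh-110 fraction. I(M+2)/I(M) = [C(1,1)·p^0·(1−p)] / p^1 = 1·(1−p)/p = 100.00/21.02 = 4.7574
(1−p)/p = 4.7574/1 = 4.7574  ⇒  p = 1/(1 + 4.7574) = 0.1737
Jh-110: 17.37%, Jh-112: 82.63%.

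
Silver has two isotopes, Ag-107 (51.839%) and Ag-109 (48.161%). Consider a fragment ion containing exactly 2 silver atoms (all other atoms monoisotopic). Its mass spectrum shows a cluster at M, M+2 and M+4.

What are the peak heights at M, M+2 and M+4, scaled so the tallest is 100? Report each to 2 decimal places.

53.82 : 100.00 : 46.45

The 2 Ag atoms are independent, so intensities follow the terms of (0.51839 + 0.48161)^2.
P(M) = 0.51839^2 = 0.268728
P(M+2) = 2 × 0.51839^1 × 0.48161^1 = 0.499324
P(M+4) = 0.48161^2 = 0.231948
The M+2 peak is largest (0.499324); scaling to 100 gives 53.82 : 100.00 : 46.45.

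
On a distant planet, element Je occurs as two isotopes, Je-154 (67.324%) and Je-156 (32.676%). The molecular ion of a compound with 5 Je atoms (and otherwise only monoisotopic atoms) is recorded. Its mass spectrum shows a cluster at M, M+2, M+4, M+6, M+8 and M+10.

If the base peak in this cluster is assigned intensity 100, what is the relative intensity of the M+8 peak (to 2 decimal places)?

Binomial terms of (0.67324 + 0.32676)^5: M 0.1383, M+2 0.3356, M+4 0.3258, M+6 0.1581, M+8 0.0384, M+10 0.0037 → M+2 is the base peak.
P(M+2) = C(5,1) × 0.67324^4 × 0.32676^1 = 5 × 0.20543746 × 0.32676 = 0.335644 (base)
P(M+8) = C(5,4) × 0.67324^1 × 0.32676^4 = 5 × 0.67324 × 0.01140028 = 0.038376
Relative intensity = 0.038376 / 0.335644 × 100 = 11.43

11.43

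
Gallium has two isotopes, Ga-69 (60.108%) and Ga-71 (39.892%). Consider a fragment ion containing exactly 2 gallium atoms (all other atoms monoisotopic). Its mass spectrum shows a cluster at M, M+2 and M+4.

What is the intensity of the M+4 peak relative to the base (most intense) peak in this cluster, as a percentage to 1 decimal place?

33.2%

Term probabilities: M 0.3613, M+2 0.4796, M+4 0.1591. Base peak = M+2.
P(M+2) = C(2,1) × 0.60108^1 × 0.39892^1 = 2 × 0.60108 × 0.39892 = 0.479566 (base)
P(M+4) = C(2,2) × 0.60108^0 × 0.39892^2 = 1 × 1.0000 × 0.15913717 = 0.159137
Relative intensity = 0.159137 / 0.479566 × 100 = 33.2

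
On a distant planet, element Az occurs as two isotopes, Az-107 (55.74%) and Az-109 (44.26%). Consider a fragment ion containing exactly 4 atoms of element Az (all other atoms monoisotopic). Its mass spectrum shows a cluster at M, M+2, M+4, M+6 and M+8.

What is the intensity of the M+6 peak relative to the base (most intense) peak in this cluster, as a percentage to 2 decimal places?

Term probabilities: M 0.0965, M+2 0.3066, M+4 0.3652, M+6 0.1933, M+8 0.0384. Base peak = M+4.
P(M+4) = C(4,2) × 0.5574^2 × 0.4426^2 = 6 × 0.31069476 × 0.19589476 = 0.365181 (base)
P(M+6) = C(4,3) × 0.5574^1 × 0.4426^3 = 4 × 0.5574 × 0.08670302 = 0.193313
Relative intensity = 0.193313 / 0.365181 × 100 = 52.94

52.94%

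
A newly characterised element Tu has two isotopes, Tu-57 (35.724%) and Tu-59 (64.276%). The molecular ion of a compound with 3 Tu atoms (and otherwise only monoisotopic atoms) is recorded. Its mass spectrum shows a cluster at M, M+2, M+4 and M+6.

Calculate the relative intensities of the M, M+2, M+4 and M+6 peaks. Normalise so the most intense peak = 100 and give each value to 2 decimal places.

10.30 : 55.58 : 100.00 : 59.97

Expanding (0.35724 + 0.64276)^3:
P(M) = 0.35724^3 = 0.045591
P(M+2) = 3 × 0.35724^2 × 0.64276^1 = 0.246088
P(M+4) = 3 × 0.35724^1 × 0.64276^2 = 0.442771
P(M+6) = 0.64276^3 = 0.265550
The M+4 peak is largest (0.442771); scaling to 100 gives 10.30 : 55.58 : 100.00 : 59.97.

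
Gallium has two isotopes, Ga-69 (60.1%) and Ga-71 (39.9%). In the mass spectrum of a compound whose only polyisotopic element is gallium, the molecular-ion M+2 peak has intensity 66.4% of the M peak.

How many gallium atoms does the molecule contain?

For n independent Ga atoms, I(M+2)/I(M) = n · (abundance Ga-71) / (abundance Ga-69) = n · 0.399/0.601.
n = 0.664 × 0.601/0.399 = 1.00 ≈ 1

1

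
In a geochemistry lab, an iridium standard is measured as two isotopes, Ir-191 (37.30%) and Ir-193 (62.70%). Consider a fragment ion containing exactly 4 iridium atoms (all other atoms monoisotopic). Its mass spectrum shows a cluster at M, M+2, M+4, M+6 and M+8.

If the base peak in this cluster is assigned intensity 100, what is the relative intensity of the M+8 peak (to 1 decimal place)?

Binomial terms of (0.3730 + 0.6270)^4: M 0.0194, M+2 0.1302, M+4 0.3282, M+6 0.3678, M+8 0.1546 → M+6 is the base peak.
P(M+6) = C(4,3) × 0.3730^1 × 0.6270^3 = 4 × 0.3730 × 0.24649188 = 0.367766 (base)
P(M+8) = C(4,4) × 0.3730^0 × 0.6270^4 = 1 × 1.0000 × 0.15455041 = 0.154550
Relative intensity = 0.154550 / 0.367766 × 100 = 42.0

42.0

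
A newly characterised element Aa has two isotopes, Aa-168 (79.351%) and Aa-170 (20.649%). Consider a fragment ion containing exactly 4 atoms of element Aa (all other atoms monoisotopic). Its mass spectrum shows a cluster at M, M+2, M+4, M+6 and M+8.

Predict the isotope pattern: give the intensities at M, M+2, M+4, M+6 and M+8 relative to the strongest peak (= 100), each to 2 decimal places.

96.07 : 100.00 : 39.03 : 6.77 : 0.44

Each Aa atom is independently Aa-168 (p = 0.79351) or Aa-170 (q = 0.20649); the cluster is the binomial expansion (p + q)^4.
P(M) = 0.79351^4 = 0.396469
P(M+2) = 4 × 0.79351^3 × 0.20649^1 = 0.412683
P(M+4) = 6 × 0.79351^2 × 0.20649^2 = 0.161085
P(M+6) = 4 × 0.79351^1 × 0.20649^3 = 0.027945
P(M+8) = 0.20649^4 = 0.001818
The M+2 peak is largest (0.412683); scaling to 100 gives 96.07 : 100.00 : 39.03 : 6.77 : 0.44.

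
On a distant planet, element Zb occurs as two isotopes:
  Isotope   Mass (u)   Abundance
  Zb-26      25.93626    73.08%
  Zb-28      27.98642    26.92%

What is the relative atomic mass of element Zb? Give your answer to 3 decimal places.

26.488 u

Ar = Σ fᵢ·mᵢ = 0.7308 × 25.93626 + 0.2692 × 27.98642
= 18.954219 + 7.533944 = 26.488163 u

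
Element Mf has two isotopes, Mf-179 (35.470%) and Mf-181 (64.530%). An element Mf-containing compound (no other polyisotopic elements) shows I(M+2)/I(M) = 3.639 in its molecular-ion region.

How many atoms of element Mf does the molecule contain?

2

With n Mf atoms, P(M+2)/P(M) = C(n,1)·p^(n−1)q / p^n = n·q/p = n · 0.64530/0.35470.
n = 3.639 × 0.35470/0.64530 = 2.00 ≈ 2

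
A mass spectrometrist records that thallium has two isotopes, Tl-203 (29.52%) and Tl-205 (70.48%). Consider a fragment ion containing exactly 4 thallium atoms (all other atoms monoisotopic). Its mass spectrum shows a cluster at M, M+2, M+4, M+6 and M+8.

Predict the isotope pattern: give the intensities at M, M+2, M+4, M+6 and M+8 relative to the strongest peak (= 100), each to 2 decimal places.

The 4 Tl atoms are independent, so intensities follow the terms of (0.2952 + 0.7048)^4.
P(M) = 0.2952^4 = 0.007594
P(M+2) = 4 × 0.2952^3 × 0.7048^1 = 0.072523
P(M+4) = 6 × 0.2952^2 × 0.7048^2 = 0.259726
P(M+6) = 4 × 0.2952^1 × 0.7048^3 = 0.413403
P(M+8) = 0.7048^4 = 0.246754
The M+6 peak is largest (0.413403); scaling to 100 gives 1.84 : 17.54 : 62.83 : 100.00 : 59.69.

1.84 : 17.54 : 62.83 : 100.00 : 59.69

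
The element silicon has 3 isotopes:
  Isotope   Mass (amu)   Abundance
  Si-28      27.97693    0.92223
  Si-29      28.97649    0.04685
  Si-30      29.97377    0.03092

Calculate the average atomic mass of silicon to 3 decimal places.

Weight each isotope mass by its fractional abundance: 0.92223 × 27.97693 + 0.04685 × 28.97649 + 0.03092 × 29.97377
= 25.801164 + 1.357549 + 0.926789 = 28.085502 amu

28.086 amu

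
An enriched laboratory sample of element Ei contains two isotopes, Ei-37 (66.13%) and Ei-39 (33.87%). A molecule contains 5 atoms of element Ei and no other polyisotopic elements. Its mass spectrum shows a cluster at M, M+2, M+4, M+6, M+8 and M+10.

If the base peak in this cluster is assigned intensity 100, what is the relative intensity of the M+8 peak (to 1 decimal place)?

13.1

Term probabilities: M 0.1265, M+2 0.3239, M+4 0.3318, M+6 0.1699, M+8 0.0435, M+10 0.0045. Base peak = M+4.
P(M+4) = C(5,2) × 0.6613^3 × 0.3387^2 = 10 × 0.28919819 × 0.11471769 = 0.331761 (base)
P(M+8) = C(5,4) × 0.6613^1 × 0.3387^4 = 5 × 0.6613 × 0.01316015 = 0.043514
Relative intensity = 0.043514 / 0.331761 × 100 = 13.1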